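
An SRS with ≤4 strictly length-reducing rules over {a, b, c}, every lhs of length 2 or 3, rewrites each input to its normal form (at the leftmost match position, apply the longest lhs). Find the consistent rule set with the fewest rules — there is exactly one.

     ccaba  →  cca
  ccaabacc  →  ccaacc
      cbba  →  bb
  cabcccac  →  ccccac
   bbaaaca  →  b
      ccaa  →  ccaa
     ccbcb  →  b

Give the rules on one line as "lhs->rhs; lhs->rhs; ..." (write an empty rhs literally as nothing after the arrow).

  | ccaba => cca
  | ccaabacc => ccaacc
  | cbba => bba => bb
  | cabcccac => ccccac

ab->; ba->b; bc->; cb->b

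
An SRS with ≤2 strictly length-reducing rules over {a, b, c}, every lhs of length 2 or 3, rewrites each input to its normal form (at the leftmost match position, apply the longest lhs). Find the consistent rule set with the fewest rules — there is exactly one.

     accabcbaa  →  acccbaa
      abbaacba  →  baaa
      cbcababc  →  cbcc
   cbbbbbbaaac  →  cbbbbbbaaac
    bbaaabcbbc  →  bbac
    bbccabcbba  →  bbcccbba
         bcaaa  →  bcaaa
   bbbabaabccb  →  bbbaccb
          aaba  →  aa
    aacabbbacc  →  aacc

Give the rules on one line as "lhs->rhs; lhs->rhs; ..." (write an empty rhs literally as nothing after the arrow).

  | accabcbaa => acccbaa
  | abbaacba => baacba => baaa
  | cbcababc => cbcabc => cbcc
  | cbbbbbbaaac

ab->; acb->a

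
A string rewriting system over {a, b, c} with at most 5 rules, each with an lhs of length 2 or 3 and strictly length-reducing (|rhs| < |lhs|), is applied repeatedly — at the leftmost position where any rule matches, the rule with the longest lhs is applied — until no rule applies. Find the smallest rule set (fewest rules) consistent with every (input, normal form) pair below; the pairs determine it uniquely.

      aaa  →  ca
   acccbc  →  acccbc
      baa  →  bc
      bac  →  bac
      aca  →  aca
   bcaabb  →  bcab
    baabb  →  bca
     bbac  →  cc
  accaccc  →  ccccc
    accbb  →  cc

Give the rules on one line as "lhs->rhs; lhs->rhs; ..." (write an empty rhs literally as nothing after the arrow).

  | aaa => ca
  | acccbc
  | baa => bc
  | bac

aa->c; bb->a; caa->cb; cca->ac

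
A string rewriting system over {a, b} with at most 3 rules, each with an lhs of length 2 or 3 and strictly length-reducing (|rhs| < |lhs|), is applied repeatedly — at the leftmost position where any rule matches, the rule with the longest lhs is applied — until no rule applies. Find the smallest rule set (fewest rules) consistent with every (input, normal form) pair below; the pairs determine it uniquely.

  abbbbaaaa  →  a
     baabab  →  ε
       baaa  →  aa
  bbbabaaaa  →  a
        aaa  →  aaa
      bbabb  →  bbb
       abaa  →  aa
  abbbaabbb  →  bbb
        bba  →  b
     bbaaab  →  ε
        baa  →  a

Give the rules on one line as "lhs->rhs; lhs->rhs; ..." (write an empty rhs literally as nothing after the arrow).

ab->; ba->

  | abbbbaaaa => bbbaaaa => bbaaa => baa => a
  | baabab => abab => ab => ε
  | baaa => aa
  | bbbabaaaa => bbbaaaa => bbaaa => baa => a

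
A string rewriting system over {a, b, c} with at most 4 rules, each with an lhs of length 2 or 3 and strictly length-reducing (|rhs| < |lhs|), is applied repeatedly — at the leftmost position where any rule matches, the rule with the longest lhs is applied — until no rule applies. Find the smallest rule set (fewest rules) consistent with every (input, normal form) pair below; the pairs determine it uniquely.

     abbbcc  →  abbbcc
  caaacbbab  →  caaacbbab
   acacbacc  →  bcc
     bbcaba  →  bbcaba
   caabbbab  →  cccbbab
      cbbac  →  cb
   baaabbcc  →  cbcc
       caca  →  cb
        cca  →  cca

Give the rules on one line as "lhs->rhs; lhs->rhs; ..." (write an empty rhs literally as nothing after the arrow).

  | abbbcc
  | caaacbbab
  | acacbacc => bcbacc => bcc
  | bbcaba

aab->cc; aca->b; bac->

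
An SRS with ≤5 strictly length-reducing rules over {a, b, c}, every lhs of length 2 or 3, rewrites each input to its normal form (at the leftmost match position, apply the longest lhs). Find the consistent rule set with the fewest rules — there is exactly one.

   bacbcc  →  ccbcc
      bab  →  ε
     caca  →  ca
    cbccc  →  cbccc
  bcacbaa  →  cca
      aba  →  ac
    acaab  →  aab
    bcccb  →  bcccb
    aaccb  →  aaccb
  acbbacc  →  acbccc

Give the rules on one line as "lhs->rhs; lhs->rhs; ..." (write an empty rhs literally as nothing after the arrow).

  | bacbcc => ccbcc
  | bab => ε
  | caca => ca
  | cbccc

aca->a; ba->c; bab->; bca->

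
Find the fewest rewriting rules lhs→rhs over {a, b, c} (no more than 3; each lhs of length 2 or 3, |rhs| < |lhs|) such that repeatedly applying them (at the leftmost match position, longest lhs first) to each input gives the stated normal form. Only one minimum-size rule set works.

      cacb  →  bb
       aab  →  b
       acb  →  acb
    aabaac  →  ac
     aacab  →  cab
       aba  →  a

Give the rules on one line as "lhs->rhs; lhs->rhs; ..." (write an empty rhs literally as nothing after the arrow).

aa->; ba->; cac->b

  | cacb => bb
  | aab => b
  | acb
  | aabaac => baac => ac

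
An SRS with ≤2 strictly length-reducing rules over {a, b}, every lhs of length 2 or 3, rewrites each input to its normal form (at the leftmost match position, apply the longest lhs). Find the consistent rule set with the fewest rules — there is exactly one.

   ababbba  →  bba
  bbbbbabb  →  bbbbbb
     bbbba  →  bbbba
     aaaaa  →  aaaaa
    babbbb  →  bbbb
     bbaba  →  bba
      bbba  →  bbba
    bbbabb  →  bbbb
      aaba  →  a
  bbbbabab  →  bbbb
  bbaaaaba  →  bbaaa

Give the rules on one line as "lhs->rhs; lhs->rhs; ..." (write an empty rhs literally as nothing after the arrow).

  | ababbba => abbba => bba
  | bbbbbabb => bbbbbb
  | bbbba
  | aaaaa

aab->; ab->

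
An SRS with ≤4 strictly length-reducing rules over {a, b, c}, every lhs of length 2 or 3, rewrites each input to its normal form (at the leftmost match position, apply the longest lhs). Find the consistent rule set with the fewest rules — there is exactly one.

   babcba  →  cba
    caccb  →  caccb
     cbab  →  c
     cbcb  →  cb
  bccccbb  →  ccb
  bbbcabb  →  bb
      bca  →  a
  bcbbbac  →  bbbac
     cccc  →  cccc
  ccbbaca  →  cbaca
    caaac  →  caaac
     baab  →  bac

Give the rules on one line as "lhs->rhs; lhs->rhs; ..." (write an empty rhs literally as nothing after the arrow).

  | babcba => bccba => cba
  | caccb
  | cbab => cbc => c
  | cbcb => cb

ab->c; bc->; cbb->b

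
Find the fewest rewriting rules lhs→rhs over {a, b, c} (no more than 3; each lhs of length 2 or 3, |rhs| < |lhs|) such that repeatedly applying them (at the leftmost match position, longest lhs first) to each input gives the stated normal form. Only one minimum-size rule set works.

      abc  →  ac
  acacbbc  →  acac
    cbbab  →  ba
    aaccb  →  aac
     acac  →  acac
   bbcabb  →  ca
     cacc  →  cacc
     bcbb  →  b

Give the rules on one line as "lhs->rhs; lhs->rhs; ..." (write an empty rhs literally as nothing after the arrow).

  | abc => ac
  | acacbbc => acabc => acac
  | cbbab => bab => ba
  | aaccb => aac

ab->a; bc->c; cb->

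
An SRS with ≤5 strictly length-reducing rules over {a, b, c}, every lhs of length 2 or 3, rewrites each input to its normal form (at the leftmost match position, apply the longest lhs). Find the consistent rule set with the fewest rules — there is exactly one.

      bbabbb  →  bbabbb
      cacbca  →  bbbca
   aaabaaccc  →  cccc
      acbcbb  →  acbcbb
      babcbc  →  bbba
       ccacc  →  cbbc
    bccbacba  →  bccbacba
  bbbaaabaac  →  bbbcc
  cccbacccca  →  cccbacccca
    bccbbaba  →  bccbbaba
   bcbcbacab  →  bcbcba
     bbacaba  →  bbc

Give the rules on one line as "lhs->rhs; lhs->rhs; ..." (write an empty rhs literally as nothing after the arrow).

  | bbabbb
  | cacbca => bbbca
  | aaabaaccc => cabaaccc => aaccc => cccc
  | acbcbb

aa->c; abc->ba; cab->; cac->bb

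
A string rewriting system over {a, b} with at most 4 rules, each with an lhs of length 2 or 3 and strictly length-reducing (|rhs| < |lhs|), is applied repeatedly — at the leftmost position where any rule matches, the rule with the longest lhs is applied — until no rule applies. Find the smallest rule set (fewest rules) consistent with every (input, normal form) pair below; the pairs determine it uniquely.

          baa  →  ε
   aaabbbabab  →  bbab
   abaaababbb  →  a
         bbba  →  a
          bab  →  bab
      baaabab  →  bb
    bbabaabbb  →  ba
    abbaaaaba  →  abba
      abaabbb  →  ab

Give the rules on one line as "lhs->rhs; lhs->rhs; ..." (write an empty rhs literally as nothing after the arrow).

  | baa => ε
  | aaabbbabab => abbbbabab => ababab => aabab => bbab
  | abaaababbb => aaaababbb => aabbabbb => bbbabbb => abbb => a
  | bbba => a

aab->bb; aba->aa; baa->; bbb->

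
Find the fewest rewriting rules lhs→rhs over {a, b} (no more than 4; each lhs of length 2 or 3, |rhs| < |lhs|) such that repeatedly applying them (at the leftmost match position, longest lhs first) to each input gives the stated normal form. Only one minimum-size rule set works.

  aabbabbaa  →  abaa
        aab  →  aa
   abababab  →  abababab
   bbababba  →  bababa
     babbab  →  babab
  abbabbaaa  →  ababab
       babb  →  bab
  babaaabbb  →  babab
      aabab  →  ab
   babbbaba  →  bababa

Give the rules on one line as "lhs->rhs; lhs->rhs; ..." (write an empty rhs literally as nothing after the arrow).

aaa->ab; aab->aa; bb->b

  | aabbabbaa => aababbaa => aaabbaa => abbbaa => abbaa => abaa
  | aab => aa
  | abababab
  | bbababba => bababba => bababa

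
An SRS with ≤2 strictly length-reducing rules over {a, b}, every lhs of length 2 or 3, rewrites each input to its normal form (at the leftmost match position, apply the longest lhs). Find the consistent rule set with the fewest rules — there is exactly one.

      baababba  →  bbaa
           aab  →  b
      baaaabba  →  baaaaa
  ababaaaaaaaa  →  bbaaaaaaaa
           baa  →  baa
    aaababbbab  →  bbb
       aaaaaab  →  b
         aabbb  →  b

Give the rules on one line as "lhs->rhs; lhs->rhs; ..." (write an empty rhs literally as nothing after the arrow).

ab->b; abb->a

  | baababba => bababba => bbabba => bbaa
  | aab => ab => b
  | baaaabba => baaaaa
  | ababaaaaaaaa => babaaaaaaaa => bbaaaaaaaa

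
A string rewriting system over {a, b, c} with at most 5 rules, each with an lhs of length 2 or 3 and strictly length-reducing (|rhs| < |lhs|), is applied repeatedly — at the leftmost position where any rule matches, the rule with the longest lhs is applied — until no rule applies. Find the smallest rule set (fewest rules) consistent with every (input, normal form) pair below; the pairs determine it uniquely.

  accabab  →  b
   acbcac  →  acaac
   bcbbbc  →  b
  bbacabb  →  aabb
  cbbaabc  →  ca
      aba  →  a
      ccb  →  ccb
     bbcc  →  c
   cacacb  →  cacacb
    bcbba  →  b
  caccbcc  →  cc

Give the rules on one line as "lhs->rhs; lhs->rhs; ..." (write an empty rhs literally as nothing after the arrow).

acc->b; ba->; bc->a; bcb->b

  | accabab => babab => bab => b
  | acbcac => acaac
  | bcbbbc => bbbc => bba => b
  | bbacabb => bcabb => aabb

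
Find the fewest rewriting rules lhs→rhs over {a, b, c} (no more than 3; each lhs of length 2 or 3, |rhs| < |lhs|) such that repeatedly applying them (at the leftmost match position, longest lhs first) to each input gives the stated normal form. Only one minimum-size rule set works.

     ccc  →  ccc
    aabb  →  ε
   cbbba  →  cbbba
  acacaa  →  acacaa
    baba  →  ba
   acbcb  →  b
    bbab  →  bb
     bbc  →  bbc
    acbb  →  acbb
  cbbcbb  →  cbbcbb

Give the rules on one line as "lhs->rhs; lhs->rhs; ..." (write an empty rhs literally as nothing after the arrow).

ab->; cbc->b

  | ccc
  | aabb => ab => ε
  | cbbba
  | acacaa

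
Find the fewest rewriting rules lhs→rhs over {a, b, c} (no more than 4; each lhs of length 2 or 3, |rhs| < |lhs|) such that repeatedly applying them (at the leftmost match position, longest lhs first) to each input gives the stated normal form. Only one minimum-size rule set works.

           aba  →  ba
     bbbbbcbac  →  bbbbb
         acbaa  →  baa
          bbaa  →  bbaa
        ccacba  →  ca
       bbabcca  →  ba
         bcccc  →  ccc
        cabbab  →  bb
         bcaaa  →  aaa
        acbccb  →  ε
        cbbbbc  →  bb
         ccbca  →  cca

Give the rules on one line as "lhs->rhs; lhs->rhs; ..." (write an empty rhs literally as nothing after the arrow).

  | aba => ba
  | bbbbbcbac => bbbbbac => bbbbb
  | acbaa => baa
  | bbaa

ab->b; ac->; bc->; cb->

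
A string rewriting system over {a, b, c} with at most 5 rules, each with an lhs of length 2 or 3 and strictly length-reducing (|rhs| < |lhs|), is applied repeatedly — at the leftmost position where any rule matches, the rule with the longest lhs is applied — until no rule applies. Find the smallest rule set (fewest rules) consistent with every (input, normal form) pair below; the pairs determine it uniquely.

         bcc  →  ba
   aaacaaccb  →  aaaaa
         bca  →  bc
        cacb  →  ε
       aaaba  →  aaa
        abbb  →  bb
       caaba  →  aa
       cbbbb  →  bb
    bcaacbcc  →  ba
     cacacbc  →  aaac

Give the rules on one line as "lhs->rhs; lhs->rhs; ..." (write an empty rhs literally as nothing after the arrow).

  | bcc => ba
  | aaacaaccb => aaacaccb => aaacccb => aaaacb => aaaaa
  | bca => bc
  | cacb => ccb => ab => ε

ab->; ca->c; cb->a; cc->a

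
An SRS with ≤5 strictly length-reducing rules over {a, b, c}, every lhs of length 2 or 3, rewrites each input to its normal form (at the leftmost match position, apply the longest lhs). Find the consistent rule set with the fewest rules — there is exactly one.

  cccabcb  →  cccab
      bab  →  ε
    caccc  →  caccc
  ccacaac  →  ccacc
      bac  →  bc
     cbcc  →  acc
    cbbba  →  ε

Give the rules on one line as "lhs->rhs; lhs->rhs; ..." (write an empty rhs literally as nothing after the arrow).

  | cccabcb => cccaba => cccab
  | bab => bb => ε
  | caccc
  | ccacaac => ccacc

aa->; ba->b; bb->; cb->a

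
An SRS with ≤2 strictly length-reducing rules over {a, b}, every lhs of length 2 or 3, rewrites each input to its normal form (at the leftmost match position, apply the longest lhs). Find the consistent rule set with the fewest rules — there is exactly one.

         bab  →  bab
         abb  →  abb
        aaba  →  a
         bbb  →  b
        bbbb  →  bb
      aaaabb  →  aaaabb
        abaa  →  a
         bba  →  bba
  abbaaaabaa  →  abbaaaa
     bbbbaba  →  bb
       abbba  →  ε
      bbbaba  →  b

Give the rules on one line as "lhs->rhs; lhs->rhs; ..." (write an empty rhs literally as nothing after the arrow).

  | bab
  | abb
  | aaba => a
  | bbb => b

aba->; bbb->b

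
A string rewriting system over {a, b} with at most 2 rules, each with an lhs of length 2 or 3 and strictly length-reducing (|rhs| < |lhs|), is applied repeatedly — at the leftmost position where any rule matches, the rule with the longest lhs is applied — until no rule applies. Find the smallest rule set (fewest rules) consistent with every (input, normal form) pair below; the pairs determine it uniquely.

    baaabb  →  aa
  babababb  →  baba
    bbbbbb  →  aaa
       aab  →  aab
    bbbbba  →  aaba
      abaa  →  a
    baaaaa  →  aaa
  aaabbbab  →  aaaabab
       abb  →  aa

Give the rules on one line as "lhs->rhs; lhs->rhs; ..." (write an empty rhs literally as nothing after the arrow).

  | baaabb => abb => aa
  | babababb => bababaa => baba
  | bbbbbb => abbbb => aabb => aaa
  | aab

baa->; bb->a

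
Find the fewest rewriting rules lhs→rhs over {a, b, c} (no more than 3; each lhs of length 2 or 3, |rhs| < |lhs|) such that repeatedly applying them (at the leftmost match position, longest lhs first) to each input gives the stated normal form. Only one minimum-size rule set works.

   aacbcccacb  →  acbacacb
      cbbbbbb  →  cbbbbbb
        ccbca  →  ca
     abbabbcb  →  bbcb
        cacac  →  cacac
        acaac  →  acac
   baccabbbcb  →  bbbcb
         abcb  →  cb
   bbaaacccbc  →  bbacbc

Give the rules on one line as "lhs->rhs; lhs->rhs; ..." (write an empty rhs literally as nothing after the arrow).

aa->a; ab->; cc->a

  | aacbcccacb => acbcccacb => acbacacb
  | cbbbbbb
  | ccbca => abca => ca
  | abbabbcb => babbcb => bbcb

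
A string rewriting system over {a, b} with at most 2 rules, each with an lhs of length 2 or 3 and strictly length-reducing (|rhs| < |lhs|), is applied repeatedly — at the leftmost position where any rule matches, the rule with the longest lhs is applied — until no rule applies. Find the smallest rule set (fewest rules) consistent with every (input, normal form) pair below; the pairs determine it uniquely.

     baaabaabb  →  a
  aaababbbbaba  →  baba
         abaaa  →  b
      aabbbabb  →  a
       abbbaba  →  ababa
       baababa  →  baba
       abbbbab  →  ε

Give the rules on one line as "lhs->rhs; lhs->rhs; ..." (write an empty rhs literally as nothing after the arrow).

aa->b; bb->

  | baaabaabb => bbabaabb => abaabb => abbbb => abb => a
  | aaababbbbaba => bababbbbaba => bababbaba => babaaba => babbba => baba
  | abaaa => abba => aa => b
  | aabbbabb => bbbbabb => bbabb => abb => a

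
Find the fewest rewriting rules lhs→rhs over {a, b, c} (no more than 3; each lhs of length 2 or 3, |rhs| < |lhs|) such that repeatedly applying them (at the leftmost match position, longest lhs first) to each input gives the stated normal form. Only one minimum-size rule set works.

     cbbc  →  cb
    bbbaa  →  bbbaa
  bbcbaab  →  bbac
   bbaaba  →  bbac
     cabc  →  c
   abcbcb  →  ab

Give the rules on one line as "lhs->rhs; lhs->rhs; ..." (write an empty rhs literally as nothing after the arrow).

  | cbbc => cb
  | bbbaa
  | bbcbaab => bbaab => bbac
  | bbaaba => bbaca => bbac

aab->ac; bc->; ca->c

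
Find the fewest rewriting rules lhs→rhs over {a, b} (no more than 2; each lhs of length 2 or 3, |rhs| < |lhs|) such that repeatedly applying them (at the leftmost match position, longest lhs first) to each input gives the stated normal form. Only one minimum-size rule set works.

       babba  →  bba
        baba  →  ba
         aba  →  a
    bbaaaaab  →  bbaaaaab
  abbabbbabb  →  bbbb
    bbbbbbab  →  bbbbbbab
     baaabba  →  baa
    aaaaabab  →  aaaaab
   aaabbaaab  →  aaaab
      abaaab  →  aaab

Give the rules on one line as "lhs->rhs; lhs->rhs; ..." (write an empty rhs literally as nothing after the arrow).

aba->a; abb->b

  | babba => bba
  | baba => ba
  | aba => a
  | bbaaaaab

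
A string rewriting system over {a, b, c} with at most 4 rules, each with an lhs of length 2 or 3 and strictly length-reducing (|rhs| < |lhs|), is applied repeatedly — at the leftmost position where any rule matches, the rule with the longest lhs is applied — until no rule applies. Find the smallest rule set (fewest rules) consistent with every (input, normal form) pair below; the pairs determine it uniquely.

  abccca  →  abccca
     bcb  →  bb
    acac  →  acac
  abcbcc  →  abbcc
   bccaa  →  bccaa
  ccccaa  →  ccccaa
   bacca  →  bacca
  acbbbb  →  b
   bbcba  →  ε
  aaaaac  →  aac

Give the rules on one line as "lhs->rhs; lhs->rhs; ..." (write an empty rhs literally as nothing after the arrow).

  | abccca
  | bcb => bb
  | acac
  | abcbcc => abbcc

aaa->; bbb->aa; cb->b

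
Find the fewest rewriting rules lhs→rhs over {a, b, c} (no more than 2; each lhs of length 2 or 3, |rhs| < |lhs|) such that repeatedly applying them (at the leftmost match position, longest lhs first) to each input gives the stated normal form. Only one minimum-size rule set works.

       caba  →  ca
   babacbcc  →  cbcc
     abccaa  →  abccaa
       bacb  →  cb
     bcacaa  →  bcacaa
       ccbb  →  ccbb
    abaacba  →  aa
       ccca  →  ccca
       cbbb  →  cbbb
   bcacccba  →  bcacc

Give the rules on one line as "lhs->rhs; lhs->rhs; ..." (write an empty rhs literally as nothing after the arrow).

  | caba => ca
  | babacbcc => bacbcc => cbcc
  | abccaa
  | bacb => cb

ba->; cba->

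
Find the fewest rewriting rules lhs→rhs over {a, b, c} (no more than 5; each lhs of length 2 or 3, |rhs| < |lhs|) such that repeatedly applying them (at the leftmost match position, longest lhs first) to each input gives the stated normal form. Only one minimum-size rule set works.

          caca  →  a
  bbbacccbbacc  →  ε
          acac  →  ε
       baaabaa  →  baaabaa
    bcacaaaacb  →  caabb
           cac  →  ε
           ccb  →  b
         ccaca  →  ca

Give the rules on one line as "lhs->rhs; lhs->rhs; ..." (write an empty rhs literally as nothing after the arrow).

aac->b; ac->c; bc->; cc->

  | caca => cca => a
  | bbbacccbbacc => bbbcccbbacc => bbccbbacc => bcbbacc => bbacc => bbcc => bc => ε
  | acac => cac => cc => ε
  | baaabaa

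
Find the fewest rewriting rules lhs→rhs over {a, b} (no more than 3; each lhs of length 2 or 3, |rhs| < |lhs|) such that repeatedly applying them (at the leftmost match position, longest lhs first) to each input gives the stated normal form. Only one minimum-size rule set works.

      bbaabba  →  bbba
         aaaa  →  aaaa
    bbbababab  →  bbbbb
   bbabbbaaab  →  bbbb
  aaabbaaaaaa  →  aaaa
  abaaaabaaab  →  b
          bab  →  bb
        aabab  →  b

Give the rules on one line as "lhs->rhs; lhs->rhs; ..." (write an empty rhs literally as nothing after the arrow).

  | bbaabba => babba => bbba
  | aaaa
  | bbbababab => bbbbab => bbbbb
  | bbabbbaaab => bbbbbaaab => bbbbaab => bbbab => bbbb

ab->b; aba->; baa->a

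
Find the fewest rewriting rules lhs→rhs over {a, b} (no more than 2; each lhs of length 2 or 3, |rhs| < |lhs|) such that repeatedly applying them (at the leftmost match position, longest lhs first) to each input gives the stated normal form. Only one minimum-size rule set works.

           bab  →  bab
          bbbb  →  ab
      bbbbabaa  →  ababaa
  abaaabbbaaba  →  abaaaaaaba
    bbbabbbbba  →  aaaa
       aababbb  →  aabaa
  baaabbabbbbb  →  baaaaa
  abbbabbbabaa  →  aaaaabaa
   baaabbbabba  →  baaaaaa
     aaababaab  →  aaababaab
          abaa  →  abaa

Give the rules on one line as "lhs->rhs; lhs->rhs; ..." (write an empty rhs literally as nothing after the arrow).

bb->; bbb->a

  | bab
  | bbbb => ab
  | bbbbabaa => ababaa
  | abaaabbbaaba => abaaaaaaba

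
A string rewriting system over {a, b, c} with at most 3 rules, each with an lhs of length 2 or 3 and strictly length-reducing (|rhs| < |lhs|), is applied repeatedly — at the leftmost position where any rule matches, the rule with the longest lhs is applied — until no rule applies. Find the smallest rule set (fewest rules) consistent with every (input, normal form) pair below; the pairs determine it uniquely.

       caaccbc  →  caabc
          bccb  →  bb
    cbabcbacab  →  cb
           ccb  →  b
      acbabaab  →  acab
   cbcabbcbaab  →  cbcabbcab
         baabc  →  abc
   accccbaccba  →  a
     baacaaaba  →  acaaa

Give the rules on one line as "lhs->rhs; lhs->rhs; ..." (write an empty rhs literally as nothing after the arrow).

  | caaccbc => caabc
  | bccb => bb
  | cbabcbacab => cbcbacab => cbccab => cbab => cb
  | ccb => b

ba->; cc->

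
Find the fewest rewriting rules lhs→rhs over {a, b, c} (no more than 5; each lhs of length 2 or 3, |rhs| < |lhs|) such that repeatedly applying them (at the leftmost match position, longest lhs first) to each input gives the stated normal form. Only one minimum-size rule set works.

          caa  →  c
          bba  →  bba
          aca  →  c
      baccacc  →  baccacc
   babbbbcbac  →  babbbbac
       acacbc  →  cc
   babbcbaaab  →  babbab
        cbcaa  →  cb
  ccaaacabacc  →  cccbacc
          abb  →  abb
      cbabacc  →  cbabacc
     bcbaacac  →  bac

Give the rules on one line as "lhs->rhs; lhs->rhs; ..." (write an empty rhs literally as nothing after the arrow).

aa->; aca->c; bc->; bca->ba

  | caa => c
  | bba
  | aca => c
  | baccacc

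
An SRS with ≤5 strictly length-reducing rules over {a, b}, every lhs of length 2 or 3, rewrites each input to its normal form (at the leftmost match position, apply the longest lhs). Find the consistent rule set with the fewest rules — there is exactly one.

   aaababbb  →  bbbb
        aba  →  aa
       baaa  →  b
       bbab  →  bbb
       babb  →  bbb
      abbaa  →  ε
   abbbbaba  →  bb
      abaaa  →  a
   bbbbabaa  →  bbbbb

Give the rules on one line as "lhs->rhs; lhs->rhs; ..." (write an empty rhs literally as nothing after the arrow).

aaa->; aab->bb; ab->a; ba->b

  | aaababbb => babbb => bbbb
  | aba => aa
  | baaa => baa => ba => b
  | bbab => bbb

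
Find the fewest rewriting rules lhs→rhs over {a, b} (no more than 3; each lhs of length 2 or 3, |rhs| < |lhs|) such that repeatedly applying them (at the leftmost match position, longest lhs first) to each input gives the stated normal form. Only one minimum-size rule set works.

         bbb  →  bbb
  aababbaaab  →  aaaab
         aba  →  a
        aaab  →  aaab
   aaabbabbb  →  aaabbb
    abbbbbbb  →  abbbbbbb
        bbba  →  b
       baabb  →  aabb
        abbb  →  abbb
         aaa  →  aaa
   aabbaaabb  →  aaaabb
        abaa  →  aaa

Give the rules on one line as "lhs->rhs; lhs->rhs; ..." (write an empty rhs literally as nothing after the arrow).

ba->; baa->aa; bba->

  | bbb
  | aababbaaab => aabbaaab => aaaab
  | aba => a
  | aaab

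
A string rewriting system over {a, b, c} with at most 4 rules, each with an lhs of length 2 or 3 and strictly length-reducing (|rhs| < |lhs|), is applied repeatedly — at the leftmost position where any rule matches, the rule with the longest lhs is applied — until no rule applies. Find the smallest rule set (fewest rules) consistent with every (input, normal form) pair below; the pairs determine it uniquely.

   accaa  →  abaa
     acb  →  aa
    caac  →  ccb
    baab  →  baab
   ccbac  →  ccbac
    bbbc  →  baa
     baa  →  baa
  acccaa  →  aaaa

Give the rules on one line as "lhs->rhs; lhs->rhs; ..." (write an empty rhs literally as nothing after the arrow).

  | accaa => abaa
  | acb => aa
  | caac => ccb
  | baab

aac->cb; acb->aa; bbc->aa; cca->ba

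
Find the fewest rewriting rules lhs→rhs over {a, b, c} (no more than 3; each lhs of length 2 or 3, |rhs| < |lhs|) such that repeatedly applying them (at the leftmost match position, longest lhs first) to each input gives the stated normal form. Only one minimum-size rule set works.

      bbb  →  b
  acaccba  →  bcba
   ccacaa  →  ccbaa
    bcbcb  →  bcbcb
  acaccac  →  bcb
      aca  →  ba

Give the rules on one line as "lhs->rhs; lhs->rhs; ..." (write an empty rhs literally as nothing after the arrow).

  | bbb => bb => b
  | acaccba => baccba => bbcba => bcba
  | ccacaa => ccbaa
  | bcbcb

ac->b; bb->b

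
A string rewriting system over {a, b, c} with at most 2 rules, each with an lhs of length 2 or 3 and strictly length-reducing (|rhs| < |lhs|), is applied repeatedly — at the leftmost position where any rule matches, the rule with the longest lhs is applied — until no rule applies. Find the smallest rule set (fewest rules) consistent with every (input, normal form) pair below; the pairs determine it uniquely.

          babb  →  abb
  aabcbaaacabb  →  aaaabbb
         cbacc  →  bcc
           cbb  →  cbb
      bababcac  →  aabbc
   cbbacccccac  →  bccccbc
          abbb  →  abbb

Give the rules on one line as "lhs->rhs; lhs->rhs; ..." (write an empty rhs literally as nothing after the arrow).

  | babb => abb
  | aabcbaaacabb => aabcaaacabb => aabbaacabb => aabaacabb => aaaacabb => aaaabbb
  | cbacc => cacc => bcc
  | cbb

ba->a; ca->b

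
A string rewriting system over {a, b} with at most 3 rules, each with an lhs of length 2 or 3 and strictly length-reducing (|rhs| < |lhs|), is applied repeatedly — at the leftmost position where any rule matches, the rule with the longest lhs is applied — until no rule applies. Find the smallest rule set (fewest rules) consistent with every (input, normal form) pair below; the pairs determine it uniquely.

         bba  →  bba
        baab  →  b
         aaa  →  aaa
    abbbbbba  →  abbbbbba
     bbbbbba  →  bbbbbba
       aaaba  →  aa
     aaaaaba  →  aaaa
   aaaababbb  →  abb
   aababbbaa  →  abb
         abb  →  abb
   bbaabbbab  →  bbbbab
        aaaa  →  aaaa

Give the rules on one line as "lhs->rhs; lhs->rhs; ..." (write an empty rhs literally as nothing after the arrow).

aab->; baa->

  | bba
  | baab => b
  | aaa
  | abbbbbba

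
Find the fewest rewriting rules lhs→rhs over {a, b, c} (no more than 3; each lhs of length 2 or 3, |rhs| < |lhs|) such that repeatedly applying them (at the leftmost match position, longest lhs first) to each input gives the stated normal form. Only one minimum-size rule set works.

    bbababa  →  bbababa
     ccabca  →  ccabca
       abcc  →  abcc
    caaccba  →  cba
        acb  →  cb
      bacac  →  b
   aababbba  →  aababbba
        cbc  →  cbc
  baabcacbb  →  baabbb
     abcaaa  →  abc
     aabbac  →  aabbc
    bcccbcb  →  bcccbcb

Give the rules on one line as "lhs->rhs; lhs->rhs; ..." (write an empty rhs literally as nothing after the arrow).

aaa->; ac->c; cac->

  | bbababa
  | ccabca
  | abcc
  | caaccba => caccba => cba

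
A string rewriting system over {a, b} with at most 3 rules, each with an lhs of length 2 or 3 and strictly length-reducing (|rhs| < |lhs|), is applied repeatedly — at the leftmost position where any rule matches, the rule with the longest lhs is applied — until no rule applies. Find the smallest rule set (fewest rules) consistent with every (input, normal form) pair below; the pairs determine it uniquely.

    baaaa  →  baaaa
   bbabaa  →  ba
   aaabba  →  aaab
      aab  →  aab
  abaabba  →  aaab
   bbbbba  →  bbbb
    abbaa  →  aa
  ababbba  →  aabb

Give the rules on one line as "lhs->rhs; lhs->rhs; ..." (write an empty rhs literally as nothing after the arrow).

aba->aa; bba->b

  | baaaa
  | bbabaa => bbaa => ba
  | aaabba => aaab
  | aab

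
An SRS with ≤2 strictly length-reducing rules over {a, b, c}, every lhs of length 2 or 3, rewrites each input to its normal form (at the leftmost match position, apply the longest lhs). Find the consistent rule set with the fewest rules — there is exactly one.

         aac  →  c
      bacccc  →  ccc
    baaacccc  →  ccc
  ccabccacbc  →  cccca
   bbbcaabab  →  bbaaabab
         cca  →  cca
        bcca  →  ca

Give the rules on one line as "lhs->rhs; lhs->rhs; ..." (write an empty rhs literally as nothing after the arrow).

ac->c; bc->a

  | aac => ac => c
  | bacccc => bcccc => accc => ccc
  | baaacccc => baacccc => bacccc => bcccc => accc => ccc
  | ccabccacbc => ccaacacbc => ccacacbc => cccacbc => ccccbc => cccca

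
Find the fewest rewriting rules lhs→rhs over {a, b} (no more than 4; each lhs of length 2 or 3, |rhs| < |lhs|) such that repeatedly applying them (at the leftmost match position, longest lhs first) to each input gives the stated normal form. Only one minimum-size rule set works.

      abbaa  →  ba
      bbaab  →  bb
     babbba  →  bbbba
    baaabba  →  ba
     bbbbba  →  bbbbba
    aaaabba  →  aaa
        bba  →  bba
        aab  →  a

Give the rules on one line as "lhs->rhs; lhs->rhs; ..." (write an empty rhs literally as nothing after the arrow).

aab->a; ab->b; baa->a

  | abbaa => bbaa => ba
  | bbaab => bab => bb
  | babbba => bbbba
  | baaabba => aabba => aba => ba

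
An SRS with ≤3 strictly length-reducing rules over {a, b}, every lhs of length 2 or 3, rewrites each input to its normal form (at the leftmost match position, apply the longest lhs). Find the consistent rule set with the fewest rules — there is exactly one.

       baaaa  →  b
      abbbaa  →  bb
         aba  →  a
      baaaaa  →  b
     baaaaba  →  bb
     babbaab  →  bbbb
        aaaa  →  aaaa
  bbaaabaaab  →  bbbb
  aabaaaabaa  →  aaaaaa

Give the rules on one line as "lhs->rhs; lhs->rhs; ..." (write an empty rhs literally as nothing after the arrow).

  | baaaa => baaa => baa => ba => b
  | abbbaa => bbaa => bba => bb
  | aba => a
  | baaaaa => baaaa => baaa => baa => ba => b

ab->; ba->b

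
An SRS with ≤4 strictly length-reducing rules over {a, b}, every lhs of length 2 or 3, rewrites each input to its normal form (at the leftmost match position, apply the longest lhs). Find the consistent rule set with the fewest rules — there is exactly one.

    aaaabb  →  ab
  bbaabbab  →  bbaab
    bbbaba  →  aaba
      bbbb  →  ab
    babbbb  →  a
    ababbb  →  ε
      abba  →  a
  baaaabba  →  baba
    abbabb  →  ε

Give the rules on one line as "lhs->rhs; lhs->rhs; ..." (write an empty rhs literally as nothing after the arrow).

aaa->ab; abb->; bbb->a

  | aaaabb => ababb => ab
  | bbaabbab => bbaab
  | bbbaba => aaba
  | bbbb => ab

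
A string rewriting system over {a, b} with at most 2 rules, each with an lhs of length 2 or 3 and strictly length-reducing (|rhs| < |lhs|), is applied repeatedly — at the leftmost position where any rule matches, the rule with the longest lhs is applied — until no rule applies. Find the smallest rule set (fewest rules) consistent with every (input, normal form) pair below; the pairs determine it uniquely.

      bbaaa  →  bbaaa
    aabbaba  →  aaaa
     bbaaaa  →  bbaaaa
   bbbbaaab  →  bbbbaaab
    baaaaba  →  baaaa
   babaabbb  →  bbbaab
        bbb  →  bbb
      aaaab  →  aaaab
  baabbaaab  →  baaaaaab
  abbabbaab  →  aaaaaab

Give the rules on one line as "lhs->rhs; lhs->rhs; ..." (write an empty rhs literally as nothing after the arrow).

  | bbaaa
  | aabbaba => aaaaba => aaabb => aaaa
  | bbaaaa
  | bbbbaaab

aba->bb; abb->aa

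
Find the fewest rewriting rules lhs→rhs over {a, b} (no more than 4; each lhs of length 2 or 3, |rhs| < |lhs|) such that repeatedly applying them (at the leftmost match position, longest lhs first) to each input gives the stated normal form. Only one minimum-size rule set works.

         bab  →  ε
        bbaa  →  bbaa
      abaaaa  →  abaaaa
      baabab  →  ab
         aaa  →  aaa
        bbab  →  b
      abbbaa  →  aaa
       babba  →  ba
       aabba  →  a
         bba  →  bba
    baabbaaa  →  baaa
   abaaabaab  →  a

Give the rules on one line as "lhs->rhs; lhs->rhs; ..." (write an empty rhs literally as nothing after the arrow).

aab->bb; bab->; bbb->

  | bab => ε
  | bbaa
  | abaaaa
  | baabab => bbbab => ab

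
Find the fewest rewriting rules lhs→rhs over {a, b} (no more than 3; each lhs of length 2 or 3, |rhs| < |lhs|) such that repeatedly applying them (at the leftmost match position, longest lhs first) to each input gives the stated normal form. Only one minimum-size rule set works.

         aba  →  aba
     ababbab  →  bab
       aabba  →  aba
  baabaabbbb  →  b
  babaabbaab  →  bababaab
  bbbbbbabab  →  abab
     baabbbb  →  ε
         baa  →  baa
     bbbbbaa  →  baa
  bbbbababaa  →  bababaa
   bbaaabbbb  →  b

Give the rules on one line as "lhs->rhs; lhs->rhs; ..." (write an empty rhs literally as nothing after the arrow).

  | aba
  | ababbab => abbab => bab
  | aabba => aba
  | baabaabbbb => baababbb => baabbb => babb => bb => b

abb->b; bb->b; bbb->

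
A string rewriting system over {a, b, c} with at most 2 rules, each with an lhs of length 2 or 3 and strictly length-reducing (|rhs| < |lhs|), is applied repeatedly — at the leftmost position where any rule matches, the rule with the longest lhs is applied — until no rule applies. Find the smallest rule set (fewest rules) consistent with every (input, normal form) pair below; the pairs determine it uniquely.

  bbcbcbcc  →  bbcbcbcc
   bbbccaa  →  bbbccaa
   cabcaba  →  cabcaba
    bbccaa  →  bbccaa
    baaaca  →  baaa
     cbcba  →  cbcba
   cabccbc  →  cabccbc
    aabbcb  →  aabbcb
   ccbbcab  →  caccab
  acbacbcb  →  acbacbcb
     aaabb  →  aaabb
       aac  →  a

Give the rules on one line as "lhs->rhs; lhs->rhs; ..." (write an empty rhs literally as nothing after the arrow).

  | bbcbcbcc
  | bbbccaa
  | cabcaba
  | bbccaa

aac->a; cbb->ac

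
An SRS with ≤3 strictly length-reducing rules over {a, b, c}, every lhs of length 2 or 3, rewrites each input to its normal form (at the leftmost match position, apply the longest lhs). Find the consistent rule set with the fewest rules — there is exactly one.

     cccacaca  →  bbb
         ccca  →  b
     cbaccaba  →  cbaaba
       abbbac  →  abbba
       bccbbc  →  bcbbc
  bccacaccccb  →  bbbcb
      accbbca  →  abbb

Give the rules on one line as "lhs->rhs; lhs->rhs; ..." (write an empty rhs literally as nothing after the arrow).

  | cccacaca => ccacaca => cacaca => bcaca => bbca => bbb
  | ccca => cca => ca => b
  | cbaccaba => cbacaba => cbaaba
  | abbbac => abbba

ac->a; ca->b; cc->c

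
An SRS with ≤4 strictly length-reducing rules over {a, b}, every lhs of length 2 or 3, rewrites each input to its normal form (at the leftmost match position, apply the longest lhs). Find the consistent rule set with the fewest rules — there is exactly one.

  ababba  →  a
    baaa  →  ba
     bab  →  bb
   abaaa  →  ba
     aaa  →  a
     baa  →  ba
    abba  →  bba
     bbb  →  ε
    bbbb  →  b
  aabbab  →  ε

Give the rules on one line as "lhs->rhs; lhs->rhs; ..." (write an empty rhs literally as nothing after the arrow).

aa->a; ab->b; bbb->

  | ababba => babba => bbba => a
  | baaa => baa => ba
  | bab => bb
  | abaaa => baaa => baa => ba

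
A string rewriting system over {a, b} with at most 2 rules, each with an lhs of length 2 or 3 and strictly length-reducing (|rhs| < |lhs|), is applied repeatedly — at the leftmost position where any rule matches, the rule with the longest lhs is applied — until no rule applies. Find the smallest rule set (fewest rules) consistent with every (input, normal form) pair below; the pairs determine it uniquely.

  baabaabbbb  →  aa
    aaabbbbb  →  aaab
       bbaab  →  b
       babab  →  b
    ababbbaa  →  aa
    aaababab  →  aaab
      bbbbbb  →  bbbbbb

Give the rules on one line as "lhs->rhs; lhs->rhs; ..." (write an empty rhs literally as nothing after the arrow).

abb->a; ba->

  | baabaabbbb => abaabbbb => aabbbb => aabb => aa
  | aaabbbbb => aaabbb => aaab
  | bbaab => bab => b
  | babab => bab => b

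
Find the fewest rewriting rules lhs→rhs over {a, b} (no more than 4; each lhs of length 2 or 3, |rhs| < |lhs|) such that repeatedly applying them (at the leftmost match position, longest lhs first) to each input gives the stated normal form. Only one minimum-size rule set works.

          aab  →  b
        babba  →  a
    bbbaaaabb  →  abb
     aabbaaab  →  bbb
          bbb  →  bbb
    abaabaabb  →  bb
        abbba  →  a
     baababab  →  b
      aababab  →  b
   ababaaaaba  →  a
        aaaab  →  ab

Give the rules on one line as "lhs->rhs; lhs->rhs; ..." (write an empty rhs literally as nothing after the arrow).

  | aab => b
  | babba => abba => aba => aa => a
  | bbbaaaabb => bbaaaabb => baaaabb => aaaabb => bbabb => babb => abb
  | aabbaaab => bbaaab => baaab => aaab => bbb

aa->a; aaa->bb; aab->b; ba->a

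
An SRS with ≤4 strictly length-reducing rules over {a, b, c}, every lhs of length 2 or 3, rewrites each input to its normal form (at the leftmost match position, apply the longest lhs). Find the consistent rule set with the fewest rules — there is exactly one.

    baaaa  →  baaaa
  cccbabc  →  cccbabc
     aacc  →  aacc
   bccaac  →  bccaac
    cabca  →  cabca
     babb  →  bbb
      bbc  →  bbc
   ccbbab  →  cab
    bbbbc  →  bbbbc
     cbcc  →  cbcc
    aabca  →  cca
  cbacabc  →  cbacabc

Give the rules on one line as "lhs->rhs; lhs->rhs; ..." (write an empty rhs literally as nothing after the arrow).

  | baaaa
  | cccbabc
  | aacc
  | bccaac

aab->c; abb->bb; cbb->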